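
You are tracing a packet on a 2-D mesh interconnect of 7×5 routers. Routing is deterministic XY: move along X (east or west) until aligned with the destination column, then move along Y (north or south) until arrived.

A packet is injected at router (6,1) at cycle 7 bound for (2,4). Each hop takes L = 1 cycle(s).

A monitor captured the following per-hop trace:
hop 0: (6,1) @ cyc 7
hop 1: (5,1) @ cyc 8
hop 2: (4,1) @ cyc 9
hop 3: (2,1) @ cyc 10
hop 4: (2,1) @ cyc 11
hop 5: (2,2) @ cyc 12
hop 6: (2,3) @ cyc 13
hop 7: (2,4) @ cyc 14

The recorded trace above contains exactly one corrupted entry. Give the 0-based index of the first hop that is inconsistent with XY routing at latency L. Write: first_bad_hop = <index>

  1: Δx=-1 Δy=+0 Δt=1 [ok]
  2: Δx=-1 Δy=+0 Δt=1 [ok]
  3: Δx=-2 Δy=+0 Δt=1 [BAD: non-unit step]

first_bad_hop = 3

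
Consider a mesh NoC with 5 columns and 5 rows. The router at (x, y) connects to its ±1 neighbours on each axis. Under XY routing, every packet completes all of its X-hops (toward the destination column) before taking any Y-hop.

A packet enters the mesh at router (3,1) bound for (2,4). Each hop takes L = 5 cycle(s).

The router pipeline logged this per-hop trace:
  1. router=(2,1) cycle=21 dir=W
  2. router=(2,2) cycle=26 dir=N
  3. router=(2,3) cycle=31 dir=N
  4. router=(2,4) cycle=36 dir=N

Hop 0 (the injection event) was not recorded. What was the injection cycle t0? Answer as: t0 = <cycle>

t0 = 16

Hop 1 reached at cycle 21; hop k is at t0 + k·L.
So t0 = 21 − 1·5 = 16.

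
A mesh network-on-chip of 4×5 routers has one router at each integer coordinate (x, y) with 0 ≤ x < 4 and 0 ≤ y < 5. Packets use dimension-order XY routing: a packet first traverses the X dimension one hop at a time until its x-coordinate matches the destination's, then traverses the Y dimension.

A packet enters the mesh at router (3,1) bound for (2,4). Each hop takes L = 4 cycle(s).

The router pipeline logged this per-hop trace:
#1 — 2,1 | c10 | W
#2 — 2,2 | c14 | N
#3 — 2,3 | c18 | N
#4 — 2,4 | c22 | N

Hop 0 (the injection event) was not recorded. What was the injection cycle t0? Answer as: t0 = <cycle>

The first recorded entry is hop 1 at cycle 10.
t0 = cyc[1] − L = 10 − 4 = 6.

t0 = 6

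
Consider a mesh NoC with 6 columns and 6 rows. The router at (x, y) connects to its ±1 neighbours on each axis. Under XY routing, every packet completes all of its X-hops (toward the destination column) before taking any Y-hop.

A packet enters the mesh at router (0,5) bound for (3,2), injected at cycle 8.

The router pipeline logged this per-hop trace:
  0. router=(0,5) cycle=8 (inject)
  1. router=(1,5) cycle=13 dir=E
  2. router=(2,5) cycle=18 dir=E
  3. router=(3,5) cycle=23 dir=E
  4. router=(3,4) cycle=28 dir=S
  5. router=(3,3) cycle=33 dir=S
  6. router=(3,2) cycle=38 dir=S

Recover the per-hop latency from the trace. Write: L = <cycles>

L = 5

From hop 0 (8) to hop 1 (13): +5 cycles.
That increment is L by definition: L = 5.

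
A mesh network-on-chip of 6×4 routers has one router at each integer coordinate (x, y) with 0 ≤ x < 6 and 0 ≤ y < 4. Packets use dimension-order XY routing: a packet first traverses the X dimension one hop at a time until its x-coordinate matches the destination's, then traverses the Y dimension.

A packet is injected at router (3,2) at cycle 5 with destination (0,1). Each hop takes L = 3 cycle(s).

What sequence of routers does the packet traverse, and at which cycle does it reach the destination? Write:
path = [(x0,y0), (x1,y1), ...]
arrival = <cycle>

hop 0: (3,2) @ cyc 5
hop 1: (2,2) @ cyc 8  [W]
hop 2: (1,2) @ cyc 11  [W]
hop 3: (0,2) @ cyc 14  [W]
hop 4: (0,1) @ cyc 17  [S]

path = [(3,2), (2,2), (1,2), (0,2), (0,1)]
arrival = 17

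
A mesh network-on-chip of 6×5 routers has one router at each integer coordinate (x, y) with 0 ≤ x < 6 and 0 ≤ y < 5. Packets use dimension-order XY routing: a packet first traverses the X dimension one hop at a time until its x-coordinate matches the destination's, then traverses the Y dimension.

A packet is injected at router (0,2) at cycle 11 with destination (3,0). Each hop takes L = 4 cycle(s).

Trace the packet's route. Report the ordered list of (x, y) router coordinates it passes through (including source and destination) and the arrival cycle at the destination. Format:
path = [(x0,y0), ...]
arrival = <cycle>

#0 — 0,2 | c11
#1 — 1,2 | c15 | E
#2 — 2,2 | c19 | E
#3 — 3,2 | c23 | E
#4 — 3,1 | c27 | S
#5 — 3,0 | c31 | S

path = [(0,2), (1,2), (2,2), (3,2), (3,1), (3,0)]
arrival = 31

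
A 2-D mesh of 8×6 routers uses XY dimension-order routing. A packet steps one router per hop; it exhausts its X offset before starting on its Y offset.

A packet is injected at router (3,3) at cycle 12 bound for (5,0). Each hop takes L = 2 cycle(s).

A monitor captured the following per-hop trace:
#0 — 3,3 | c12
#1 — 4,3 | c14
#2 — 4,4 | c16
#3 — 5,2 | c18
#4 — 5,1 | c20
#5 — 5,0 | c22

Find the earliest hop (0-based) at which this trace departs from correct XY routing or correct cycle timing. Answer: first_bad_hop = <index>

[1] (+1,+0) / 2c ⇒ ok
[2] (+0,+1) / 2c ⇒ BAD: Y-move but x=4≠5

first_bad_hop = 2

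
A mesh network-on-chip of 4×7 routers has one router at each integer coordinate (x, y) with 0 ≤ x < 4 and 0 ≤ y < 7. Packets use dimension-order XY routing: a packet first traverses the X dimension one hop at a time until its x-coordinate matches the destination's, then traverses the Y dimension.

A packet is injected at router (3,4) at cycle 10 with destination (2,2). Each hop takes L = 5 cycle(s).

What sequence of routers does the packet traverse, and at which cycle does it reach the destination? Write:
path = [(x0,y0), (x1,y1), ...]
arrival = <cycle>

hop 0: (3,4) @ cyc 10
hop 1: (2,4) @ cyc 15  [W]
hop 2: (2,3) @ cyc 20  [S]
hop 3: (2,2) @ cyc 25  [S]

path = [(3,4), (2,4), (2,3), (2,2)]
arrival = 25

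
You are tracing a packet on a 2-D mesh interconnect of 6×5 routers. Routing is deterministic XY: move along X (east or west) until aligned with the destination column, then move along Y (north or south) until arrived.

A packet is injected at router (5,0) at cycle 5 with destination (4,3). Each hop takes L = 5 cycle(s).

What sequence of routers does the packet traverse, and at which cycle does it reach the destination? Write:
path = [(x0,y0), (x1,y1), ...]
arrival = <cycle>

  0. router=(5,0) cycle=5 (inject)
  1. router=(4,0) cycle=10 dir=W
  2. router=(4,1) cycle=15 dir=N
  3. router=(4,2) cycle=20 dir=N
  4. router=(4,3) cycle=25 dir=N

path = [(5,0), (4,0), (4,1), (4,2), (4,3)]
arrival = 25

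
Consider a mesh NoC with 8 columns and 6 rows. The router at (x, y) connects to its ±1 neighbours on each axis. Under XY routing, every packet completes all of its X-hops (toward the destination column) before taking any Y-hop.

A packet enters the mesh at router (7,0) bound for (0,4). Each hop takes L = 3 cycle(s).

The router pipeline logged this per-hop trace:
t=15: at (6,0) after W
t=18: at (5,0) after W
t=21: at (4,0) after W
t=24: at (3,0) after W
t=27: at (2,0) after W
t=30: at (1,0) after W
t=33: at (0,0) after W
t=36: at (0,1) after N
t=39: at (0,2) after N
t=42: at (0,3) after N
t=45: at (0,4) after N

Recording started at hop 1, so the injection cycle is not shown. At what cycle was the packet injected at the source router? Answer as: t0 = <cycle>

t0 = 12

Hop 1 reached at cycle 15; hop k is at t0 + k·L.
t0 = cyc[1] − L = 15 − 3 = 12.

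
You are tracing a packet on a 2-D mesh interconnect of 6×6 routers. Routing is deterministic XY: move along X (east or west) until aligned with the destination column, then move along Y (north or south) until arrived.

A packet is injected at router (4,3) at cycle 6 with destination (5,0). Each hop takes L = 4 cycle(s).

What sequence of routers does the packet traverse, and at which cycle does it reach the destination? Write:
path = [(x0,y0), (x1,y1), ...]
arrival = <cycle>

[0] x=4 y=3 t=6
[1] x=5 y=3 t=10 →E
[2] x=5 y=2 t=14 →S
[3] x=5 y=1 t=18 →S
[4] x=5 y=0 t=22 →S

path = [(4,3), (5,3), (5,2), (5,1), (5,0)]
arrival = 22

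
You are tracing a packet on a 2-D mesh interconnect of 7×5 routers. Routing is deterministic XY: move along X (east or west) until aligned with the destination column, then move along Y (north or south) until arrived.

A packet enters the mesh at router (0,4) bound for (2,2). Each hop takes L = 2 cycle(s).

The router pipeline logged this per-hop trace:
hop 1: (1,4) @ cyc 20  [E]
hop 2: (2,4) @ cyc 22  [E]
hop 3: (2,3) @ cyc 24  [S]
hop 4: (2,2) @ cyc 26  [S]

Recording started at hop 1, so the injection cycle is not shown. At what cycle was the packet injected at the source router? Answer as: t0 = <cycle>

At hop 1 the cycle is 20; in general cyc_k = t0 + kL.
Subtract one hop: t0 = 20 − 2 = 18.

t0 = 18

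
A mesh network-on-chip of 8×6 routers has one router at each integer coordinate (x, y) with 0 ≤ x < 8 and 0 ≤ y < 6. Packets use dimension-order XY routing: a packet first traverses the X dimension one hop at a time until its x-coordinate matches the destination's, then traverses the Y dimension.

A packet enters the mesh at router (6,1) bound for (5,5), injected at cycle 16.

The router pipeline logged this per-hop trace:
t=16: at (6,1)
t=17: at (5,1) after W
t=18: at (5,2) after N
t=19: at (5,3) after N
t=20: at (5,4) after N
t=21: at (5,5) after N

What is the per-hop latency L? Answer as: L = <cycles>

L = 1

Between hops 0 and 1 the cycle counter advances 17 − 16 = 1.
That increment is L by definition: L = 1.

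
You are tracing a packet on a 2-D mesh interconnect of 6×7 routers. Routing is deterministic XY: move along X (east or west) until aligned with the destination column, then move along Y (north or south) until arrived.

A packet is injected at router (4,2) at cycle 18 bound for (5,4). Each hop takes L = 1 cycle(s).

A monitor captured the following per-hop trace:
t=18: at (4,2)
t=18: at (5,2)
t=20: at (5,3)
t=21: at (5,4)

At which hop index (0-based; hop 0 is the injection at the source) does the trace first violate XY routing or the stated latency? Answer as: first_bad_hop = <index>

first_bad_hop = 1

check 1→ d=(1,0) cyc+0: BAD: Δcyc=0≠L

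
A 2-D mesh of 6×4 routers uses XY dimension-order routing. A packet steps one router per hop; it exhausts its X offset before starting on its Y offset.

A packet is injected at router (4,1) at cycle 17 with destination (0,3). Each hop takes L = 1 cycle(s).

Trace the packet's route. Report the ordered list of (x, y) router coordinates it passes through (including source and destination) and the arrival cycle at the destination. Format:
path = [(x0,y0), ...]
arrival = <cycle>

t=17: at (4,1)
t=18: at (3,1) after W
t=19: at (2,1) after W
t=20: at (1,1) after W
t=21: at (0,1) after W
t=22: at (0,2) after N
t=23: at (0,3) after N

path = [(4,1), (3,1), (2,1), (1,1), (0,1), (0,2), (0,3)]
arrival = 23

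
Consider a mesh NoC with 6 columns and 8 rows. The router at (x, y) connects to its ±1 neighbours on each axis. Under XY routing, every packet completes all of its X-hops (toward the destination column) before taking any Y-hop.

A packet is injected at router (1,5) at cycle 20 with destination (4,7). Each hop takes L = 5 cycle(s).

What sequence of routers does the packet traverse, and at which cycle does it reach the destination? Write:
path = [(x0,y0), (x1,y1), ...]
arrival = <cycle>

path = [(1,5), (2,5), (3,5), (4,5), (4,6), (4,7)]
arrival = 45

  0. router=(1,5) cycle=20 (inject)
  1. router=(2,5) cycle=25 dir=E
  2. router=(3,5) cycle=30 dir=E
  3. router=(4,5) cycle=35 dir=E
  4. router=(4,6) cycle=40 dir=N
  5. router=(4,7) cycle=45 dir=N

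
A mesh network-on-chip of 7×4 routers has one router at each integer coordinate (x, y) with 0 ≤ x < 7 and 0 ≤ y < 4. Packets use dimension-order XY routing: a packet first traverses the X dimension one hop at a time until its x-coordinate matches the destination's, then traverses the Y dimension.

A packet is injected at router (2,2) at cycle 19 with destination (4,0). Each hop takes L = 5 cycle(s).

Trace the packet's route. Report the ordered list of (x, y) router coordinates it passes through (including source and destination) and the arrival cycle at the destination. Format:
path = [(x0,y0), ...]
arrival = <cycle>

  0. router=(2,2) cycle=19 (inject)
  1. router=(3,2) cycle=24 dir=E
  2. router=(4,2) cycle=29 dir=E
  3. router=(4,1) cycle=34 dir=S
  4. router=(4,0) cycle=39 dir=S

path = [(2,2), (3,2), (4,2), (4,1), (4,0)]
arrival = 39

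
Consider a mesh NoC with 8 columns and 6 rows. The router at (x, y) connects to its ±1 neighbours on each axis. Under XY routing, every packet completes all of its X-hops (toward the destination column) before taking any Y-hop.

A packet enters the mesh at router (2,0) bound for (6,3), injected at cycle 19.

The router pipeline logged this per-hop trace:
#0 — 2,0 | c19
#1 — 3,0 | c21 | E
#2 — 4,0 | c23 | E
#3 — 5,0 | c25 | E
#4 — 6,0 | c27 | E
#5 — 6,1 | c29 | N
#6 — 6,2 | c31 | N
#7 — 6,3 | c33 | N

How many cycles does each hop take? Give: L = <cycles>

L = 2

Δcyc across hop 0→1: 21 − 19 = 2.
Per-hop latency L = Δcyc = 2.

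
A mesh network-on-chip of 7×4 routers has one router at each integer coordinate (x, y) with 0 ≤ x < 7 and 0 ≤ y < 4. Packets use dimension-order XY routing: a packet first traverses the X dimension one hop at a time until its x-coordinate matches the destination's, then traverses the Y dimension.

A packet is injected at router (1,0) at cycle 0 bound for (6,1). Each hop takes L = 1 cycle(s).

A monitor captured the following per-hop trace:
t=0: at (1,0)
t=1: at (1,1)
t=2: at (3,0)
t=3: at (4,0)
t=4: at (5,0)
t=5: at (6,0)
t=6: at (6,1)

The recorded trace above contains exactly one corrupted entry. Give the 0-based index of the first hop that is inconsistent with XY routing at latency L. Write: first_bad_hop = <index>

check 1→ d=(0,1) cyc+1: BAD: Y-move but x=1≠6

first_bad_hop = 1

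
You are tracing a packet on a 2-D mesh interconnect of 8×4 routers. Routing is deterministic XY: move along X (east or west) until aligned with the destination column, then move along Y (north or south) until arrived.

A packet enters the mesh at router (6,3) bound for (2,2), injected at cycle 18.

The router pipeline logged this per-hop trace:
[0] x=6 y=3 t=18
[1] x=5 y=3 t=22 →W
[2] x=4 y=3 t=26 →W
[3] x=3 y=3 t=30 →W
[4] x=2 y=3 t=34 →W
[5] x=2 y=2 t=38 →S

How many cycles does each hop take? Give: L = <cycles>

Δcyc across hop 0→1: 22 − 18 = 4.
One hop costs L cycles, so L = 4.

L = 4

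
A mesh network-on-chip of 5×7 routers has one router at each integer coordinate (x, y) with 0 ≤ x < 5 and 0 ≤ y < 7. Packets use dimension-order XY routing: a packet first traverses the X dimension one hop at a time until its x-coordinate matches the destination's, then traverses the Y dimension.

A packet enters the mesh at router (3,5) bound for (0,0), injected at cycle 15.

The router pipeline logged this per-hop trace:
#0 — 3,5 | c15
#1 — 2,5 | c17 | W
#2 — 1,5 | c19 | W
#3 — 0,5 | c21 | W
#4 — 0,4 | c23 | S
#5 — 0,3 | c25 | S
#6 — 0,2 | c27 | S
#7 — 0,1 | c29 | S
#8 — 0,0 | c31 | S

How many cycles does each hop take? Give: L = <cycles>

L = 2

Between hops 0 and 1 the cycle counter advances 17 − 15 = 2.
Per-hop latency L = Δcyc = 2.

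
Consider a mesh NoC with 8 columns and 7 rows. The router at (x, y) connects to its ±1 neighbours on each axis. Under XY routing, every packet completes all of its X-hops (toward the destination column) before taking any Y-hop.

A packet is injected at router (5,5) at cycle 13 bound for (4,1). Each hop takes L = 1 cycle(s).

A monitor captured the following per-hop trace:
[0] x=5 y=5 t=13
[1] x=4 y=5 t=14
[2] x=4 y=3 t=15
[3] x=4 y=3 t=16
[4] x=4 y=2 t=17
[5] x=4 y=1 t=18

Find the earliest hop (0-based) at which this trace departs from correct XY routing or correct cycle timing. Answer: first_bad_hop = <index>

[1] (-1,+0) / 1c ⇒ ok
[2] (+0,-2) / 1c ⇒ BAD: non-unit step

first_bad_hop = 2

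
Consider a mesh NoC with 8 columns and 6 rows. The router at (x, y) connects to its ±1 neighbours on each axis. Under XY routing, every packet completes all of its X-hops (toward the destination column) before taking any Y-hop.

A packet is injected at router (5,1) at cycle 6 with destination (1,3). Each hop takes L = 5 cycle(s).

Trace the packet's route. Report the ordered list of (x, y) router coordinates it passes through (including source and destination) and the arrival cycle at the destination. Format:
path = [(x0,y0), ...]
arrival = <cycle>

[0] x=5 y=1 t=6
[1] x=4 y=1 t=11 →W
[2] x=3 y=1 t=16 →W
[3] x=2 y=1 t=21 →W
[4] x=1 y=1 t=26 →W
[5] x=1 y=2 t=31 →N
[6] x=1 y=3 t=36 →N

path = [(5,1), (4,1), (3,1), (2,1), (1,1), (1,2), (1,3)]
arrival = 36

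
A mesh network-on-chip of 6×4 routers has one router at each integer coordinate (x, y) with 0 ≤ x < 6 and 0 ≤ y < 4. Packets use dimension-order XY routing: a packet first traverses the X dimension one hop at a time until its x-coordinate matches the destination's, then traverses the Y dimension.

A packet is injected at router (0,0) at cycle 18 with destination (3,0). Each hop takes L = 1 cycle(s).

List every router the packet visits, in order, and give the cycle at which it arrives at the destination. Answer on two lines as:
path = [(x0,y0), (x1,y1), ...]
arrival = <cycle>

path = [(0,0), (1,0), (2,0), (3,0)]
arrival = 21

hop 0: (0,0) @ cyc 18
hop 1: (1,0) @ cyc 19  [E]
hop 2: (2,0) @ cyc 20  [E]
hop 3: (3,0) @ cyc 21  [E]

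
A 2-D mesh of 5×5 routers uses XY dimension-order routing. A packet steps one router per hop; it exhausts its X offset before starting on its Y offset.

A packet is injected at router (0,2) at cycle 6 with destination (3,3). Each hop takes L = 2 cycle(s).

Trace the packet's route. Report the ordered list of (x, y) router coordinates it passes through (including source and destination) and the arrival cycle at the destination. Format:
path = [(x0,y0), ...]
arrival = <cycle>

#0 — 0,2 | c6
#1 — 1,2 | c8 | E
#2 — 2,2 | c10 | E
#3 — 3,2 | c12 | E
#4 — 3,3 | c14 | N

path = [(0,2), (1,2), (2,2), (3,2), (3,3)]
arrival = 14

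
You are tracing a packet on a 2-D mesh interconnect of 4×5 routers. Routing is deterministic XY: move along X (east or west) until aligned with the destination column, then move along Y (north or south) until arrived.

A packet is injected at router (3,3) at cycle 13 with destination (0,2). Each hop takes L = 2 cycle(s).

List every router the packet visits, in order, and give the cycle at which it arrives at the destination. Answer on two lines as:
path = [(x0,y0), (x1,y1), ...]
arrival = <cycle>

path = [(3,3), (2,3), (1,3), (0,3), (0,2)]
arrival = 21

#0 — 3,3 | c13
#1 — 2,3 | c15 | W
#2 — 1,3 | c17 | W
#3 — 0,3 | c19 | W
#4 — 0,2 | c21 | S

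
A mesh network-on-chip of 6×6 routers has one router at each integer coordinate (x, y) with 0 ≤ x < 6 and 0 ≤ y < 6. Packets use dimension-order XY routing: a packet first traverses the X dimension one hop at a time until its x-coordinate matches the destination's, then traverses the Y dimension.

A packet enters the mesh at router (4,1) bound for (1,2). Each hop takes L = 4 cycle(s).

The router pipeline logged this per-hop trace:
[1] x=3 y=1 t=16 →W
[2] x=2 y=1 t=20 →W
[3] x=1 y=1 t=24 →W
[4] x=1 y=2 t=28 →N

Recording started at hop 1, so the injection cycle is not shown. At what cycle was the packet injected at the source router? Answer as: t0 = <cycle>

t0 = 12

The first recorded entry is hop 1 at cycle 16.
Therefore t0 = 16 − L = 12.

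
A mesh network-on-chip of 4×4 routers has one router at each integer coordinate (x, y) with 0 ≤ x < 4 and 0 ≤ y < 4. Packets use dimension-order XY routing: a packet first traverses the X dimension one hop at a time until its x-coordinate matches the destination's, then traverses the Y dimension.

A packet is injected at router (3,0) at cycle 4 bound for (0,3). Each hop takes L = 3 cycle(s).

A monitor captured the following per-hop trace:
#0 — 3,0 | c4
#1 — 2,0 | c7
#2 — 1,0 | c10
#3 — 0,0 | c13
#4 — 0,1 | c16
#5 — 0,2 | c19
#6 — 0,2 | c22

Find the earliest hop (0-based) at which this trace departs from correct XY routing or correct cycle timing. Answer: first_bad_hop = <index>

  1: Δx=-1 Δy=+0 Δt=3 [ok]
  2: Δx=-1 Δy=+0 Δt=3 [ok]
  3: Δx=-1 Δy=+0 Δt=3 [ok]
  4: Δx=+0 Δy=+1 Δt=3 [ok]
  5: Δx=+0 Δy=+1 Δt=3 [ok]
  6: Δx=+0 Δy=+0 Δt=3 [BAD: non-unit step]

first_bad_hop = 6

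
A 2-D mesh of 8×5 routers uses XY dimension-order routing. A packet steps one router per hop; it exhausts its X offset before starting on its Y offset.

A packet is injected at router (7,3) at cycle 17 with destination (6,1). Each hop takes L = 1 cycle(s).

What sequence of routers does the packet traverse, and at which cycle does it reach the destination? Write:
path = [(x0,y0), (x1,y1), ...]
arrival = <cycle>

path = [(7,3), (6,3), (6,2), (6,1)]
arrival = 20

t=17: at (7,3)
t=18: at (6,3) after W
t=19: at (6,2) after S
t=20: at (6,1) after S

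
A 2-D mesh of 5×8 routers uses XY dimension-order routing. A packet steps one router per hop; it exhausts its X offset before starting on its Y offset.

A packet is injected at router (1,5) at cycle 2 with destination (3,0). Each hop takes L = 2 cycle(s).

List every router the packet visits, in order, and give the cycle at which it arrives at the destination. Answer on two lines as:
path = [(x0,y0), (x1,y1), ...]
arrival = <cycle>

t=2: at (1,5)
t=4: at (2,5) after E
t=6: at (3,5) after E
t=8: at (3,4) after S
t=10: at (3,3) after S
t=12: at (3,2) after S
t=14: at (3,1) after S
t=16: at (3,0) after S

path = [(1,5), (2,5), (3,5), (3,4), (3,3), (3,2), (3,1), (3,0)]
arrival = 16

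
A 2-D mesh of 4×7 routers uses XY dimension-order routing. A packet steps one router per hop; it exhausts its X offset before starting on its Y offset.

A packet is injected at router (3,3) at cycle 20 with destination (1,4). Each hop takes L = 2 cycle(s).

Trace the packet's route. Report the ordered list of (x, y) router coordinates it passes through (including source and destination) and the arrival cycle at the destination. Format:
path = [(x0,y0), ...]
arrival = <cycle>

hop 0: (3,3) @ cyc 20
hop 1: (2,3) @ cyc 22  [W]
hop 2: (1,3) @ cyc 24  [W]
hop 3: (1,4) @ cyc 26  [N]

path = [(3,3), (2,3), (1,3), (1,4)]
arrival = 26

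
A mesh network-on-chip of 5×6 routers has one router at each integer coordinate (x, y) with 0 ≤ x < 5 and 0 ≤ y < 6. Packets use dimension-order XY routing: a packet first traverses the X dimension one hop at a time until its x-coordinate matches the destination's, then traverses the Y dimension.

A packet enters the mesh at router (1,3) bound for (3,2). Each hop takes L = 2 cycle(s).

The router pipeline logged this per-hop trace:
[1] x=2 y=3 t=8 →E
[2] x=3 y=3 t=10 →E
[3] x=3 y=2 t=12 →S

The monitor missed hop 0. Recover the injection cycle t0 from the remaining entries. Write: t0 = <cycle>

The first recorded entry is hop 1 at cycle 8.
So t0 = 8 − 1·2 = 6.

t0 = 6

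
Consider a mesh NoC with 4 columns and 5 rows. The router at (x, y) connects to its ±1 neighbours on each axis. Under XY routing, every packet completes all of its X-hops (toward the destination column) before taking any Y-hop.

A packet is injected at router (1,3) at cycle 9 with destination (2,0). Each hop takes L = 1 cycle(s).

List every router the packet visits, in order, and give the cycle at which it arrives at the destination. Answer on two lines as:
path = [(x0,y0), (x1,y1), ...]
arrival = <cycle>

path = [(1,3), (2,3), (2,2), (2,1), (2,0)]
arrival = 13

[0] x=1 y=3 t=9
[1] x=2 y=3 t=10 →E
[2] x=2 y=2 t=11 →S
[3] x=2 y=1 t=12 →S
[4] x=2 y=0 t=13 →S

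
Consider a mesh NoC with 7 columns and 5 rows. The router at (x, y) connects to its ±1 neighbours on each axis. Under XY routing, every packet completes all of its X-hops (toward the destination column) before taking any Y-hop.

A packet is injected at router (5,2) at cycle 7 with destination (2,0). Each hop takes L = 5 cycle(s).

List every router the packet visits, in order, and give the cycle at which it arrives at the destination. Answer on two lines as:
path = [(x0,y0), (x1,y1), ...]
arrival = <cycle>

path = [(5,2), (4,2), (3,2), (2,2), (2,1), (2,0)]
arrival = 32

t=7: at (5,2)
t=12: at (4,2) after W
t=17: at (3,2) after W
t=22: at (2,2) after W
t=27: at (2,1) after S
t=32: at (2,0) after S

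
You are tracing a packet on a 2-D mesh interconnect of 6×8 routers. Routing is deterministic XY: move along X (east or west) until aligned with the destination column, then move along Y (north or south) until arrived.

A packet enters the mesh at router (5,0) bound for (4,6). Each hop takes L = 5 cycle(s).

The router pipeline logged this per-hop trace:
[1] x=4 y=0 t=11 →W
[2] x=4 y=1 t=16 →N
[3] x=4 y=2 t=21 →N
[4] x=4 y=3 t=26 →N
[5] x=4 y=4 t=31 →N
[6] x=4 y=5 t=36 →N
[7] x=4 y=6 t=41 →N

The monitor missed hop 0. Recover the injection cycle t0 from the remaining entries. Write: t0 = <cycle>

The first recorded entry is hop 1 at cycle 11.
Subtract one hop: t0 = 11 − 5 = 6.

t0 = 6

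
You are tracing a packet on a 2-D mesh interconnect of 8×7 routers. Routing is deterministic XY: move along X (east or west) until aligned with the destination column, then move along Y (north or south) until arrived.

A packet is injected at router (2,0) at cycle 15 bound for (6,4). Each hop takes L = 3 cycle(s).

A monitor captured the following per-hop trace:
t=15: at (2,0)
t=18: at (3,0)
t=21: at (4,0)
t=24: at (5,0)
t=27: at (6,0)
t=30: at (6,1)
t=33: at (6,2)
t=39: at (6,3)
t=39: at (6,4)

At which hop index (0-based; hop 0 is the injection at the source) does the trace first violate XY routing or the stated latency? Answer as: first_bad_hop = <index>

first_bad_hop = 7

[1] (+1,+0) / 3c ⇒ ok
[2] (+1,+0) / 3c ⇒ ok
[3] (+1,+0) / 3c ⇒ ok
[4] (+1,+0) / 3c ⇒ ok
[5] (+0,+1) / 3c ⇒ ok
[6] (+0,+1) / 3c ⇒ ok
[7] (+0,+1) / 6c ⇒ BAD: Δcyc=6≠L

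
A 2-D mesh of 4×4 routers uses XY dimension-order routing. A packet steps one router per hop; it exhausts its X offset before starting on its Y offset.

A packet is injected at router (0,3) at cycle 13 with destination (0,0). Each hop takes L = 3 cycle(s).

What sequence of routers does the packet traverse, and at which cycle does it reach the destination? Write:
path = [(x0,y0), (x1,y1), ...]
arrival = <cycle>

  0. router=(0,3) cycle=13 (inject)
  1. router=(0,2) cycle=16 dir=S
  2. router=(0,1) cycle=19 dir=S
  3. router=(0,0) cycle=22 dir=S

path = [(0,3), (0,2), (0,1), (0,0)]
arrival = 22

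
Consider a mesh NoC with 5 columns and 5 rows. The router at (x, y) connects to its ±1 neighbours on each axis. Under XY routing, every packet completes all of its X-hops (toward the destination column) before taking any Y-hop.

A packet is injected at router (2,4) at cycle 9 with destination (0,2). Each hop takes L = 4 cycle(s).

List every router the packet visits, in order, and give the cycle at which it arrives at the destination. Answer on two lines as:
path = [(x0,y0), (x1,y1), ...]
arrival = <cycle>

path = [(2,4), (1,4), (0,4), (0,3), (0,2)]
arrival = 25

t=9: at (2,4)
t=13: at (1,4) after W
t=17: at (0,4) after W
t=21: at (0,3) after S
t=25: at (0,2) after S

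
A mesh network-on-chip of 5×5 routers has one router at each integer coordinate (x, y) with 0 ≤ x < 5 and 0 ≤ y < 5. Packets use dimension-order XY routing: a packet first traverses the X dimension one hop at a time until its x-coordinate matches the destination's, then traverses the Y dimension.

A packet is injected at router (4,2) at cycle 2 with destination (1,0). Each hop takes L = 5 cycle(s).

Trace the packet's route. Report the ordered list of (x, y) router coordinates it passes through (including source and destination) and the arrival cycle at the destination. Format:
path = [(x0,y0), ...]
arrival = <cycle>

hop 0: (4,2) @ cyc 2
hop 1: (3,2) @ cyc 7  [W]
hop 2: (2,2) @ cyc 12  [W]
hop 3: (1,2) @ cyc 17  [W]
hop 4: (1,1) @ cyc 22  [S]
hop 5: (1,0) @ cyc 27  [S]

path = [(4,2), (3,2), (2,2), (1,2), (1,1), (1,0)]
arrival = 27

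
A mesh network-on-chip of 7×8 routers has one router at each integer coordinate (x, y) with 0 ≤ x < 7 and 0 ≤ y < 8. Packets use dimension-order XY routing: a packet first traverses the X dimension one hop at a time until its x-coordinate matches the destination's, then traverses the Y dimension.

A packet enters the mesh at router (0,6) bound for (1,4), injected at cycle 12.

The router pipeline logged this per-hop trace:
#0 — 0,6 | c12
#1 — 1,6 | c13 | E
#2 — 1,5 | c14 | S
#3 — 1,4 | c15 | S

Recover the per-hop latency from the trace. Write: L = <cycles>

L = 1

cyc[1] − cyc[0] = 13 − 12 = 1.
Per-hop latency L = Δcyc = 1.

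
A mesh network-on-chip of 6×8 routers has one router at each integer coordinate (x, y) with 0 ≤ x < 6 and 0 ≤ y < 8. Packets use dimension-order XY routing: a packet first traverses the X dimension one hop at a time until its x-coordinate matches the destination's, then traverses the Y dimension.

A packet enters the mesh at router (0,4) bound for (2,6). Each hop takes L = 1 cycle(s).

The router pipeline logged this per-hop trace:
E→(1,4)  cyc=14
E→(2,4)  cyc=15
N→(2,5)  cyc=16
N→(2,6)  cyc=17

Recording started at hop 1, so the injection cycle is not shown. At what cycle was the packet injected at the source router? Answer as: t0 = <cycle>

t0 = 13

Hop 1 reached at cycle 14; hop k is at t0 + k·L.
Therefore t0 = 14 − L = 13.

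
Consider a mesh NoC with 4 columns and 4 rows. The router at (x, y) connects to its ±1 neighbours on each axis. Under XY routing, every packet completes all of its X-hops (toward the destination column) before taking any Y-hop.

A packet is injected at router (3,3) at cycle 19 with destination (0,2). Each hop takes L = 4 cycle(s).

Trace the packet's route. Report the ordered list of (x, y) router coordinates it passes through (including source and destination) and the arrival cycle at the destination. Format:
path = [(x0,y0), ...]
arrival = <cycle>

  0. router=(3,3) cycle=19 (inject)
  1. router=(2,3) cycle=23 dir=W
  2. router=(1,3) cycle=27 dir=W
  3. router=(0,3) cycle=31 dir=W
  4. router=(0,2) cycle=35 dir=S

path = [(3,3), (2,3), (1,3), (0,3), (0,2)]
arrival = 35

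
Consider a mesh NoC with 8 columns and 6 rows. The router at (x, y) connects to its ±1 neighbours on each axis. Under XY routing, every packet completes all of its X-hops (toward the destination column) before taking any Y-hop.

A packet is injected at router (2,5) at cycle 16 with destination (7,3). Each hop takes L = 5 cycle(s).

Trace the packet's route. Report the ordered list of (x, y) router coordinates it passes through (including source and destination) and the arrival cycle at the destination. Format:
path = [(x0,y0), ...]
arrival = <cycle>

path = [(2,5), (3,5), (4,5), (5,5), (6,5), (7,5), (7,4), (7,3)]
arrival = 51

[0] x=2 y=5 t=16
[1] x=3 y=5 t=21 →E
[2] x=4 y=5 t=26 →E
[3] x=5 y=5 t=31 →E
[4] x=6 y=5 t=36 →E
[5] x=7 y=5 t=41 →E
[6] x=7 y=4 t=46 →S
[7] x=7 y=3 t=51 →S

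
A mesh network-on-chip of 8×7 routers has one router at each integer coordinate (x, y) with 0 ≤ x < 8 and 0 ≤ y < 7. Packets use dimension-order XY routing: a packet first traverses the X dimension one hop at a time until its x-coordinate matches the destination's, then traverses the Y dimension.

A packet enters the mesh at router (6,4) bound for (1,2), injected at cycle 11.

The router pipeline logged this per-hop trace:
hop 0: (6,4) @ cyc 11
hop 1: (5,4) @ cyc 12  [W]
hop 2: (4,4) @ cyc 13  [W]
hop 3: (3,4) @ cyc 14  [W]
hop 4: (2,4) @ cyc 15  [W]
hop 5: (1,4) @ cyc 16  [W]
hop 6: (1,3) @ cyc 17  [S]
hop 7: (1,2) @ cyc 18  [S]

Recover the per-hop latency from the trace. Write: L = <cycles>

Δcyc across hop 0→1: 12 − 11 = 1.
One hop costs L cycles, so L = 1.

L = 1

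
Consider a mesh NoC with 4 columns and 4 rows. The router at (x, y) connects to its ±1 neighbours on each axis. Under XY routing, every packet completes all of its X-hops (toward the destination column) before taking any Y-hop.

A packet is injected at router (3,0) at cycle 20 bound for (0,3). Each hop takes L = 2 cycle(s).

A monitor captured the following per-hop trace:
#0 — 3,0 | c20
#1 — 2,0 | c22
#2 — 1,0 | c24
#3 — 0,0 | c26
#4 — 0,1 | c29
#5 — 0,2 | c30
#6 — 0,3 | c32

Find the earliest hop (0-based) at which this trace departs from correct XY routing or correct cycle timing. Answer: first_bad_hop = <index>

first_bad_hop = 4

check 1→ d=(-1,0) cyc+2: ok
check 2→ d=(-1,0) cyc+2: ok
check 3→ d=(-1,0) cyc+2: ok
check 4→ d=(0,1) cyc+3: BAD: Δcyc=3≠L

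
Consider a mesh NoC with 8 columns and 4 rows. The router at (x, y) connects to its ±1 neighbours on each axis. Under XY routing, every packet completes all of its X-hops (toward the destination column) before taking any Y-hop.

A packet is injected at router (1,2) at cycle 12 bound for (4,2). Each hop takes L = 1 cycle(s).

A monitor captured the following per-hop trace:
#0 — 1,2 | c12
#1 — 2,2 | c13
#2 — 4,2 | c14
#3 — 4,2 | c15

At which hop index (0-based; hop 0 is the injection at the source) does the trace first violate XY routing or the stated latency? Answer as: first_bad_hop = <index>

[1] (+1,+0) / 1c ⇒ ok
[2] (+2,+0) / 1c ⇒ BAD: non-unit step

first_bad_hop = 2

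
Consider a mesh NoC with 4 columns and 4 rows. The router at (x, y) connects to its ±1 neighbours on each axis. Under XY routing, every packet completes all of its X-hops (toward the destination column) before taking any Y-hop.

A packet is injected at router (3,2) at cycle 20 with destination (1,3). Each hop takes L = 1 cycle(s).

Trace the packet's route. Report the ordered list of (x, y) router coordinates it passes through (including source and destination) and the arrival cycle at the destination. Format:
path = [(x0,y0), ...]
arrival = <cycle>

#0 — 3,2 | c20
#1 — 2,2 | c21 | W
#2 — 1,2 | c22 | W
#3 — 1,3 | c23 | N

path = [(3,2), (2,2), (1,2), (1,3)]
arrival = 23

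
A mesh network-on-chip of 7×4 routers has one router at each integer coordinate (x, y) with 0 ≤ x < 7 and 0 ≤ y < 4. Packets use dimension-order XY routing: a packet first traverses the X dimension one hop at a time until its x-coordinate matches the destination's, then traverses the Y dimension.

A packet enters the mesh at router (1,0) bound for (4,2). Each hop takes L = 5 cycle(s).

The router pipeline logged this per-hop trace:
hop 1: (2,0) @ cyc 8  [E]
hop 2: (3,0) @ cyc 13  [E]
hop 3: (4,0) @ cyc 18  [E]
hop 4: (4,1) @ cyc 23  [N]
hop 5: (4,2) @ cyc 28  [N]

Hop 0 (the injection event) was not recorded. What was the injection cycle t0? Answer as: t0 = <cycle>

The first recorded entry is hop 1 at cycle 8.
So t0 = 8 − 1·5 = 3.

t0 = 3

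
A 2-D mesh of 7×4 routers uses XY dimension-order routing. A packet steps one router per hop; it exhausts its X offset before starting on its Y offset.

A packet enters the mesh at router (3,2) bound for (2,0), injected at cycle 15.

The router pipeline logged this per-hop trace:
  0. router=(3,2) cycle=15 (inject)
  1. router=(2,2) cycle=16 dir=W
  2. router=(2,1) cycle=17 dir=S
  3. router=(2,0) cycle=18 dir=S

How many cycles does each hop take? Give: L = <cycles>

L = 1

Δcyc across hop 0→1: 16 − 15 = 1.
One hop costs L cycles, so L = 1.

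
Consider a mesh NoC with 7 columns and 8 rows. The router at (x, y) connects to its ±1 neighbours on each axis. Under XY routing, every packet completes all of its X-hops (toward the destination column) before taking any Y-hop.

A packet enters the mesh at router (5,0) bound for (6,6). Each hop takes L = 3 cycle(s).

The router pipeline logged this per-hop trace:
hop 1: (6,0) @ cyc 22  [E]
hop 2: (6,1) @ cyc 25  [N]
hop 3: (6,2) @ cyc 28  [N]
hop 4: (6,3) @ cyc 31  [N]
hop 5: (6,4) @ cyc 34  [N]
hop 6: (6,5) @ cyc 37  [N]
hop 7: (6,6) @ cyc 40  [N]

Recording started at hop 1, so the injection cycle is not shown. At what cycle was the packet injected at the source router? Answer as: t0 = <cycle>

The first recorded entry is hop 1 at cycle 22.
t0 = cyc[1] − L = 22 − 3 = 19.

t0 = 19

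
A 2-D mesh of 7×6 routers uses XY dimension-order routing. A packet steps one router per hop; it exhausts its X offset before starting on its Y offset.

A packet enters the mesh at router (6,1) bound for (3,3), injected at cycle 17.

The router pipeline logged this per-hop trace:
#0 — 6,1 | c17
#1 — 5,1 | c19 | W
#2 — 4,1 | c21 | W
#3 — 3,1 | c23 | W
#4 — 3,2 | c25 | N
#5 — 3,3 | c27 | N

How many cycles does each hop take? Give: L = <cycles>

L = 2

Δcyc across hop 0→1: 19 − 17 = 2.
That increment is L by definition: L = 2.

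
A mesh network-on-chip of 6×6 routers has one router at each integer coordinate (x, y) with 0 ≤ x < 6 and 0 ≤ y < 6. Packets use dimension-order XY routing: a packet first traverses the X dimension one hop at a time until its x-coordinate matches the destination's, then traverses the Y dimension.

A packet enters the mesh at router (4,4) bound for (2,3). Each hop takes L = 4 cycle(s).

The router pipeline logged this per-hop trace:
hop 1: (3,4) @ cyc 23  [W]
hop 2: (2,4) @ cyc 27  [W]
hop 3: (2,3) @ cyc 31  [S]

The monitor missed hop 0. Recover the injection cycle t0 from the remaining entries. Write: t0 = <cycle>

cyc[1] = 23 and cyc[k] = t0 + k·L for every k.
t0 = cyc[1] − L = 23 − 4 = 19.

t0 = 19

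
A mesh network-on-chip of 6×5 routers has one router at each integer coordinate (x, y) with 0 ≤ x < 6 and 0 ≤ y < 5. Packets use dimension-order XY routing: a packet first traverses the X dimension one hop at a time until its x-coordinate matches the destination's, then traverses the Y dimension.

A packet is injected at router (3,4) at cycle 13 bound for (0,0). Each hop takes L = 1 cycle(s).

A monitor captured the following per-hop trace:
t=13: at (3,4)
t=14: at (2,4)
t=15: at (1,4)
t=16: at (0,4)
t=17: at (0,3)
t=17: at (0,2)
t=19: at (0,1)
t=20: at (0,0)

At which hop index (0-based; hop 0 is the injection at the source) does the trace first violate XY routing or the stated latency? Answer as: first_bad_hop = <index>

hop 1: step (-1,+0), +1 cyc — ok
hop 2: step (-1,+0), +1 cyc — ok
hop 3: step (-1,+0), +1 cyc — ok
hop 4: step (+0,-1), +1 cyc — ok
hop 5: step (+0,-1), +0 cyc — BAD: Δcyc=0≠L

first_bad_hop = 5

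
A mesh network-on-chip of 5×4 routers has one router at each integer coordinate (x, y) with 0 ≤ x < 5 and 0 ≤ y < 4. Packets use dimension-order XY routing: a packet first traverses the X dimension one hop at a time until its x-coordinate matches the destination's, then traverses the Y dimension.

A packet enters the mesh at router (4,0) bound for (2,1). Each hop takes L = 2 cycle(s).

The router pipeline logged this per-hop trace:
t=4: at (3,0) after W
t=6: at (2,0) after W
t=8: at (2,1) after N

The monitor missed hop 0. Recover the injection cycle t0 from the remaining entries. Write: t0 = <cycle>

cyc[1] = 4 and cyc[k] = t0 + k·L for every k.
t0 = cyc[1] − L = 4 − 2 = 2.

t0 = 2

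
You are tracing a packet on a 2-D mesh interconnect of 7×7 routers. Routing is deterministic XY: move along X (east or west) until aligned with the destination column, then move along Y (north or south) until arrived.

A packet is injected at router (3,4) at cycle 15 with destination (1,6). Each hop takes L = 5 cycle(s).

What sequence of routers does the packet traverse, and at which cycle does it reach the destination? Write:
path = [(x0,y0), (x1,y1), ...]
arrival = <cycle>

t=15: at (3,4)
t=20: at (2,4) after W
t=25: at (1,4) after W
t=30: at (1,5) after N
t=35: at (1,6) after N

path = [(3,4), (2,4), (1,4), (1,5), (1,6)]
arrival = 35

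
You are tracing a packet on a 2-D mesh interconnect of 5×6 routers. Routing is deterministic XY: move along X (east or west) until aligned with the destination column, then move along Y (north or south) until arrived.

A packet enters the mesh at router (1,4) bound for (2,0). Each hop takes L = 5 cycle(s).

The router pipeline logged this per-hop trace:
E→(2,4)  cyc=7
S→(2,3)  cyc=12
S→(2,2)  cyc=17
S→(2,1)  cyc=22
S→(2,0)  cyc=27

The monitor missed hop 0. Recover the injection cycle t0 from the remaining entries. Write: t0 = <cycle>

t0 = 2

cyc[1] = 7 and cyc[k] = t0 + k·L for every k.
Subtract one hop: t0 = 7 − 5 = 2.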